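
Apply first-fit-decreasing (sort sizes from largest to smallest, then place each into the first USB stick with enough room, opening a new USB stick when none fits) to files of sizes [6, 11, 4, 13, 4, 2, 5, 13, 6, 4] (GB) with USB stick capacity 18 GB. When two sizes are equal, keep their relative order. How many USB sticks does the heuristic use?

Sorted descending: 13, 13, 11, 6, 6, 5, 4, 4, 4, 2.
  13 → USB stick 1 (new)  [load 13/18]
  13 → USB stick 2 (new)  [load 13/18]
  11 → USB stick 3 (new)  [load 11/18]
  6 → USB stick 3  [load 17/18]
  6 → USB stick 4 (new)  [load 6/18]
  5 → USB stick 1  [load 18/18]
  4 → USB stick 2  [load 17/18]
  4 → USB stick 4  [load 10/18]
  4 → USB stick 4  [load 14/18]
  2 → USB stick 4  [load 16/18]
4 USB sticks opened.

4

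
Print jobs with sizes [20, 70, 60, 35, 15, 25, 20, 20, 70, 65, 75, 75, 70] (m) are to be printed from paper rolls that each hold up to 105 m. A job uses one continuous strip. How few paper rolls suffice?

7

Total = 75 + 75 + 70 + 70 + 70 + 65 + 60 + 35 + 25 + 20 + 20 + 20 + 15 = 620 m.
Lower bound: ⌈620/105⌉ = 6 paper rolls.
Also, 7 print jobs each exceed 105/2 m, and no two of those can share a roll, so at least 7 paper rolls are needed.
A packing using 7 paper rolls:
  roll 1: 75 + 25 = 100
  roll 2: 75 + 20 = 95
  roll 3: 70 + 35 = 105
  roll 4: 70 + 20 + 15 = 105
  roll 5: 70 + 20 = 90
  roll 6: 65 = 65
  roll 7: 60 = 60
This matches the lower bound, so 7 is optimal.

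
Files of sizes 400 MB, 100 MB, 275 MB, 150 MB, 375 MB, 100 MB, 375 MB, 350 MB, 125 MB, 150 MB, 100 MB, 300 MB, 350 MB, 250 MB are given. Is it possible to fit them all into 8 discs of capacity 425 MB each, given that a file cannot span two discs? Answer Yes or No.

No

Total = 3400 MB; ⌈3400/425⌉ = 8.
The bound of 8 does not rule out 8, but exhaustive search shows no assignment into 8 discs of capacity 425 MB exists — the minimum is 9.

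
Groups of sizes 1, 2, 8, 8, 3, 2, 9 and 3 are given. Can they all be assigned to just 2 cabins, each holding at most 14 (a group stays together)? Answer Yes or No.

No

Total = 36; ⌈36/14⌉ = 3.
At least 3 cabins are required, but only 2 are allowed.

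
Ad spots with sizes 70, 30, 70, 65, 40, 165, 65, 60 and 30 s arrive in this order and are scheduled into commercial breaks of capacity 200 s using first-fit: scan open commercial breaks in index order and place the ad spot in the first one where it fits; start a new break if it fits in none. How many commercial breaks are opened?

4

  70 → break 1 (new)  [load 70/200]
  30 → break 1  [load 100/200]
  70 → break 1  [load 170/200]
  65 → break 2 (new)  [load 65/200]
  40 → break 2  [load 105/200]
  165 → break 3 (new)  [load 165/200]
  65 → break 2  [load 170/200]
  60 → break 4 (new)  [load 60/200]
  30 → break 1  [load 200/200]
4 commercial breaks opened.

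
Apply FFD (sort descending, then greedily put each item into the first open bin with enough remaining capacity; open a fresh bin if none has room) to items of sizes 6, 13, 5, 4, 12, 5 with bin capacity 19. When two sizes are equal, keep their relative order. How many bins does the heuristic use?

3

Sorted descending: 13, 12, 6, 5, 5, 4.
  13 → bin 1 (new)  [load 13/19]
  12 → bin 2 (new)  [load 12/19]
  6 → bin 1  [load 19/19]
  5 → bin 2  [load 17/19]
  5 → bin 3 (new)  [load 5/19]
  4 → bin 3  [load 9/19]
3 bins opened.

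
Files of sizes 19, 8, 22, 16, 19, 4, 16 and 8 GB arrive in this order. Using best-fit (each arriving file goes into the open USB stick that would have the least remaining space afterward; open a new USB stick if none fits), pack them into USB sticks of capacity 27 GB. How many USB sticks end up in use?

  19 → USB stick 1 (new)  [load 19/27]
  8 → USB stick 1  [load 27/27]
  22 → USB stick 2 (new)  [load 22/27]
  16 → USB stick 3 (new)  [load 16/27]
  19 → USB stick 4 (new)  [load 19/27]
  4 → USB stick 2  [load 26/27]
  16 → USB stick 5 (new)  [load 16/27]
  8 → USB stick 4  [load 27/27]
5 USB sticks opened.

5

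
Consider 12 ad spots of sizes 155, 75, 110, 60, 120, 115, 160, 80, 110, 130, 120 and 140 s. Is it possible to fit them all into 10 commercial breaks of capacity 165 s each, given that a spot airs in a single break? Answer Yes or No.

No

Total = 1375 s; ⌈1375/165⌉ = 9.
The bound of 9 does not rule out 10, but exhaustive search shows no assignment into 10 commercial breaks of capacity 165 s exists — the minimum is 11.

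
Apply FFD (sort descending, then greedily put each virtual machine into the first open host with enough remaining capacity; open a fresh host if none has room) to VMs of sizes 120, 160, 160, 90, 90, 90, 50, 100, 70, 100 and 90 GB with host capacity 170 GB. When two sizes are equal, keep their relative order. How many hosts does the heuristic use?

Sorted descending: 160, 160, 120, 100, 100, 90, 90, 90, 90, 70, 50.
  160 → host 1 (new)  [load 160/170]
  160 → host 2 (new)  [load 160/170]
  120 → host 3 (new)  [load 120/170]
  100 → host 4 (new)  [load 100/170]
  100 → host 5 (new)  [load 100/170]
  90 → host 6 (new)  [load 90/170]
  90 → host 7 (new)  [load 90/170]
  90 → host 8 (new)  [load 90/170]
  90 → host 9 (new)  [load 90/170]
  70 → host 4  [load 170/170]
  50 → host 3  [load 170/170]
9 hosts opened.

9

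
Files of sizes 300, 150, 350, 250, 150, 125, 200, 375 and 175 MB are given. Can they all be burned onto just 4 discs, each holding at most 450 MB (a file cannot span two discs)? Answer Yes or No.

No

Total = 2075 MB; ⌈2075/450⌉ = 5.
At least 5 discs are required, but only 4 are allowed.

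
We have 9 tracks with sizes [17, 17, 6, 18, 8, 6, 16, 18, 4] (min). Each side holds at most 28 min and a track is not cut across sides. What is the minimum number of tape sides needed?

Total = 18 + 18 + 17 + 17 + 16 + 8 + 6 + 6 + 4 = 110 min.
Lower bound: ⌈110/28⌉ = 4 tape sides.
Also, 5 tracks each exceed 14 min, and no two of those can share a side, so at least 5 tape sides are needed.
A packing using 5 tape sides:
  side 1: 18 + 8 = 26
  side 2: 18 + 6 + 4 = 28
  side 3: 17 + 6 = 23
  side 4: 17 = 17
  side 5: 16 = 16
This matches the lower bound, so 5 is optimal.

5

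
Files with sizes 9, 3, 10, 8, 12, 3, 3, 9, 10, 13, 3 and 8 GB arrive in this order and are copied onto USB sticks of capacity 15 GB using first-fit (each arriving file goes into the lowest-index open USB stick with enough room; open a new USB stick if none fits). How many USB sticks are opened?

8

  9 → USB stick 1 (new)  [load 9/15]
  3 → USB stick 1  [load 12/15]
  10 → USB stick 2 (new)  [load 10/15]
  8 → USB stick 3 (new)  [load 8/15]
  12 → USB stick 4 (new)  [load 12/15]
  3 → USB stick 1  [load 15/15]
  3 → USB stick 2  [load 13/15]
  9 → USB stick 5 (new)  [load 9/15]
  10 → USB stick 6 (new)  [load 10/15]
  13 → USB stick 7 (new)  [load 13/15]
  3 → USB stick 3  [load 11/15]
  8 → USB stick 8 (new)  [load 8/15]
8 USB sticks opened.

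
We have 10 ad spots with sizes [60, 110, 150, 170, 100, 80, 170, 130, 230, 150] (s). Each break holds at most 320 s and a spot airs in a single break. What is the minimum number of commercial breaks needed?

Total = 230 + 170 + 170 + 150 + 150 + 130 + 110 + 100 + 80 + 60 = 1350 s.
Lower bound: ⌈1350/320⌉ = 5 commercial breaks.
A packing using 5 commercial breaks:
  break 1: 230 + 80 = 310
  break 2: 170 + 150 = 320
  break 3: 170 + 150 = 320
  break 4: 130 + 110 + 60 = 300
  break 5: 100 = 100
This matches the lower bound, so 5 is optimal.

5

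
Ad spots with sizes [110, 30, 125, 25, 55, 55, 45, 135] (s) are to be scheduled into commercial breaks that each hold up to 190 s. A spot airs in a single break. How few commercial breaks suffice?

Total = 135 + 125 + 110 + 55 + 55 + 45 + 30 + 25 = 580 s.
Lower bound: ⌈580/190⌉ = 4 commercial breaks.
A packing using 4 commercial breaks:
  break 1: 135 + 55 = 190
  break 2: 125 + 55 = 180
  break 3: 110 + 45 + 30 = 185
  break 4: 25 = 25
This matches the lower bound, so 4 is optimal.

4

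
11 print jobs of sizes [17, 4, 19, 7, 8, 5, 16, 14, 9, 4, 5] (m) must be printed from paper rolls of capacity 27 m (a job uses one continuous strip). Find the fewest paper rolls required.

Total = 19 + 17 + 16 + 14 + 9 + 8 + 7 + 5 + 5 + 4 + 4 = 108 m.
Lower bound: ⌈108/27⌉ = 4 paper rolls.
A packing using 4 paper rolls:
  roll 1: 19 + 8 = 27
  roll 2: 17 + 5 + 5 = 27
  roll 3: 16 + 7 + 4 = 27
  roll 4: 14 + 9 + 4 = 27
This matches the lower bound, so 4 is optimal.

4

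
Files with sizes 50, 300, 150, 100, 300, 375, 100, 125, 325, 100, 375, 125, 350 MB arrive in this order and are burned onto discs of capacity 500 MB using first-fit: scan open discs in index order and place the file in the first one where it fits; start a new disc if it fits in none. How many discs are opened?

  50 → disc 1 (new)  [load 50/500]
  300 → disc 1  [load 350/500]
  150 → disc 1  [load 500/500]
  100 → disc 2 (new)  [load 100/500]
  300 → disc 2  [load 400/500]
  375 → disc 3 (new)  [load 375/500]
  100 → disc 2  [load 500/500]
  125 → disc 3  [load 500/500]
  325 → disc 4 (new)  [load 325/500]
  100 → disc 4  [load 425/500]
  375 → disc 5 (new)  [load 375/500]
  125 → disc 5  [load 500/500]
  350 → disc 6 (new)  [load 350/500]
6 discs opened.

6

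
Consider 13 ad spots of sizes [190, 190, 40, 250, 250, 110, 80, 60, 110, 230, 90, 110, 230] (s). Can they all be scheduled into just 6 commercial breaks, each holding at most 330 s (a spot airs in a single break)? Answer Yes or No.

Total = 1940 s; ⌈1940/330⌉ = 6.
The bound of 6 does not rule out 6, but exhaustive search shows no assignment into 6 commercial breaks of capacity 330 s exists — the minimum is 7.

No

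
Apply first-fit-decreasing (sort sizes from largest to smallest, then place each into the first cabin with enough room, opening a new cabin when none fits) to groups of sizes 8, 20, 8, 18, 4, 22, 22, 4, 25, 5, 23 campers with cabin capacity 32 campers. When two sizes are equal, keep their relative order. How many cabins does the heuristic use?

6

Sorted descending: 25, 23, 22, 22, 20, 18, 8, 8, 5, 4, 4.
  25 → cabin 1 (new)  [load 25/32]
  23 → cabin 2 (new)  [load 23/32]
  22 → cabin 3 (new)  [load 22/32]
  22 → cabin 4 (new)  [load 22/32]
  20 → cabin 5 (new)  [load 20/32]
  18 → cabin 6 (new)  [load 18/32]
  8 → cabin 2  [load 31/32]
  8 → cabin 3  [load 30/32]
  5 → cabin 1  [load 30/32]
  4 → cabin 4  [load 26/32]
  4 → cabin 4  [load 30/32]
6 cabins opened.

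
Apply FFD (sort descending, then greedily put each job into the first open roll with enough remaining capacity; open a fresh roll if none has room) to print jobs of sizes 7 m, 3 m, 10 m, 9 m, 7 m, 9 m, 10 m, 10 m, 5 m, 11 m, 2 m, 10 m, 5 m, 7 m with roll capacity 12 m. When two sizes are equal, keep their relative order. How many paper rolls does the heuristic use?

Sorted descending: 11, 10, 10, 10, 10, 9, 9, 7, 7, 7, 5, 5, 3, 2.
  11 → roll 1 (new)  [load 11/12]
  10 → roll 2 (new)  [load 10/12]
  10 → roll 3 (new)  [load 10/12]
  10 → roll 4 (new)  [load 10/12]
  10 → roll 5 (new)  [load 10/12]
  9 → roll 6 (new)  [load 9/12]
  9 → roll 7 (new)  [load 9/12]
  7 → roll 8 (new)  [load 7/12]
  7 → roll 9 (new)  [load 7/12]
  7 → roll 10 (new)  [load 7/12]
  5 → roll 8  [load 12/12]
  5 → roll 9  [load 12/12]
  3 → roll 6  [load 12/12]
  2 → roll 2  [load 12/12]
10 paper rolls opened.

10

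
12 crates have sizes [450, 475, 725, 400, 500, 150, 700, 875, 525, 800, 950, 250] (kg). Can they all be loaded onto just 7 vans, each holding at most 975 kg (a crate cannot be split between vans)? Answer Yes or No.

Total = 6800 kg; ⌈6800/975⌉ = 7.
The bound of 7 does not rule out 7, but exhaustive search shows no assignment into 7 vans of capacity 975 kg exists — the minimum is 8.

No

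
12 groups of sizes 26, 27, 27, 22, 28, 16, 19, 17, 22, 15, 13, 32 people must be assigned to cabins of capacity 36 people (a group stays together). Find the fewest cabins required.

9

Total = 32 + 28 + 27 + 27 + 26 + 22 + 22 + 19 + 17 + 16 + 15 + 13 = 264 people.
Lower bound: ⌈264/36⌉ = 8 cabins.
A packing using 9 cabins:
  cabin 1: 32 = 32
  cabin 2: 28 = 28
  cabin 3: 27 = 27
  cabin 4: 27 = 27
  cabin 5: 26 = 26
  cabin 6: 22 + 13 = 35
  cabin 7: 22 = 22
  cabin 8: 19 + 17 = 36
  cabin 9: 16 + 15 = 31
No arrangement into 8 cabins stays within capacity, so 9 is optimal.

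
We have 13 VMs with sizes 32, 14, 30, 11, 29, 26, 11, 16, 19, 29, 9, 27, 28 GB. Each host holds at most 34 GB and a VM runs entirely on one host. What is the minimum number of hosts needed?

10

Total = 32 + 30 + 29 + 29 + 28 + 27 + 26 + 19 + 16 + 14 + 11 + 11 + 9 = 281 GB.
Lower bound: ⌈281/34⌉ = 9 hosts.
A packing using 10 hosts:
  host 1: 32 = 32
  host 2: 30 = 30
  host 3: 29 = 29
  host 4: 29 = 29
  host 5: 28 = 28
  host 6: 27 = 27
  host 7: 26 = 26
  host 8: 19 + 14 = 33
  host 9: 16 + 11 = 27
  host 10: 11 + 9 = 20
No arrangement into 9 hosts stays within capacity, so 10 is optimal.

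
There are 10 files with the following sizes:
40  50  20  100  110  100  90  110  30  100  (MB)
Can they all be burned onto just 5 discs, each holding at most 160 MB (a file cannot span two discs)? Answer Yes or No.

No

Total = 750 MB; ⌈750/160⌉ = 5.
6 files each exceed half the capacity and cannot share a disc, forcing at least 6 discs.
At least 6 discs are required, but only 5 are allowed.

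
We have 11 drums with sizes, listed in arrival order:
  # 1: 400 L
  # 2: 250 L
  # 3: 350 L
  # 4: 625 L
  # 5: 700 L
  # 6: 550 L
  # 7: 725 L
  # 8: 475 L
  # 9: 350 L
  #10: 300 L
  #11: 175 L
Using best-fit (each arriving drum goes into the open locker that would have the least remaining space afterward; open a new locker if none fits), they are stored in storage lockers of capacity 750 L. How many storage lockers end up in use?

8

  400 → locker 1 (new)  [load 400/750]
  250 → locker 1  [load 650/750]
  350 → locker 2 (new)  [load 350/750]
  625 → locker 3 (new)  [load 625/750]
  700 → locker 4 (new)  [load 700/750]
  550 → locker 5 (new)  [load 550/750]
  725 → locker 6 (new)  [load 725/750]
  475 → locker 7 (new)  [load 475/750]
  350 → locker 2  [load 700/750]
  300 → locker 8 (new)  [load 300/750]
  175 → locker 5  [load 725/750]
8 storage lockers opened.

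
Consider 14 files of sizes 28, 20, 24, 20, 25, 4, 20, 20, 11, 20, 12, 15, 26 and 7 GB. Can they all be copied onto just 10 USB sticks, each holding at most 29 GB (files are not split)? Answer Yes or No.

No

Total = 252 GB; ⌈252/29⌉ = 9.
10 files each exceed half the capacity and cannot share a USB stick, forcing at least 10 USB sticks.
The bound of 10 does not rule out 10, but exhaustive search shows no assignment into 10 USB sticks of capacity 29 GB exists — the minimum is 11.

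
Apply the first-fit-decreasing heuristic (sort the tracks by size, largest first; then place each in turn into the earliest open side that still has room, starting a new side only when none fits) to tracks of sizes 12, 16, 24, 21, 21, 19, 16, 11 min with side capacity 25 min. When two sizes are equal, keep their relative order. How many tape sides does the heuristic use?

Sorted descending: 24, 21, 21, 19, 16, 16, 12, 11.
  24 → side 1 (new)  [load 24/25]
  21 → side 2 (new)  [load 21/25]
  21 → side 3 (new)  [load 21/25]
  19 → side 4 (new)  [load 19/25]
  16 → side 5 (new)  [load 16/25]
  16 → side 6 (new)  [load 16/25]
  12 → side 7 (new)  [load 12/25]
  11 → side 7  [load 23/25]
7 tape sides opened.

7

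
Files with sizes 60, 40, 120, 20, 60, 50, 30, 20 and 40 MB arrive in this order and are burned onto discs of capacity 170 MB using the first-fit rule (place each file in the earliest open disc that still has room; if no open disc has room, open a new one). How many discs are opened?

  60 → disc 1 (new)  [load 60/170]
  40 → disc 1  [load 100/170]
  120 → disc 2 (new)  [load 120/170]
  20 → disc 1  [load 120/170]
  60 → disc 3 (new)  [load 60/170]
  50 → disc 1  [load 170/170]
  30 → disc 2  [load 150/170]
  20 → disc 2  [load 170/170]
  40 → disc 3  [load 100/170]
3 discs opened.

3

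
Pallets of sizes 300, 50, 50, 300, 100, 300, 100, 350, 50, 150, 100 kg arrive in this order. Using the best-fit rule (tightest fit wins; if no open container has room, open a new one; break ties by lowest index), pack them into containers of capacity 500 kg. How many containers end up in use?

4

  300 → container 1 (new)  [load 300/500]
  50 → container 1  [load 350/500]
  50 → container 1  [load 400/500]
  300 → container 2 (new)  [load 300/500]
  100 → container 1  [load 500/500]
  300 → container 3 (new)  [load 300/500]
  100 → container 2  [load 400/500]
  350 → container 4 (new)  [load 350/500]
  50 → container 2  [load 450/500]
  150 → container 4  [load 500/500]
  100 → container 3  [load 400/500]
4 containers opened.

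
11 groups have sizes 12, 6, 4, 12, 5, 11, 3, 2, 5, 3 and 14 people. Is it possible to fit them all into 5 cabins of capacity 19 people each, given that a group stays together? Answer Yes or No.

Yes

A valid assignment using 5 cabins:
  cabin 1: 14 + 5 = 19
  cabin 2: 12 + 6 = 18
  cabin 3: 12 + 5 + 2 = 19
  cabin 4: 11 + 4 + 3 = 18
  cabin 5: 3 = 3
Every load is within 19 people, so 5 cabins suffice.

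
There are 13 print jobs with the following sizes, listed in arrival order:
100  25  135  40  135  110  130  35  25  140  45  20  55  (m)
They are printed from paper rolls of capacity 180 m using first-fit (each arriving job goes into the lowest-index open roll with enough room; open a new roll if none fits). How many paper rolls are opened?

  100 → roll 1 (new)  [load 100/180]
  25 → roll 1  [load 125/180]
  135 → roll 2 (new)  [load 135/180]
  40 → roll 1  [load 165/180]
  135 → roll 3 (new)  [load 135/180]
  110 → roll 4 (new)  [load 110/180]
  130 → roll 5 (new)  [load 130/180]
  35 → roll 2  [load 170/180]
  25 → roll 3  [load 160/180]
  140 → roll 6 (new)  [load 140/180]
  45 → roll 4  [load 155/180]
  20 → roll 3  [load 180/180]
  55 → roll 7 (new)  [load 55/180]
7 paper rolls opened.

7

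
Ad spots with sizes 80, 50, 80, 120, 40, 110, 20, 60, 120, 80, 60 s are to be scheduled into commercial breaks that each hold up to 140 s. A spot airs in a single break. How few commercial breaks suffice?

Total = 120 + 120 + 110 + 80 + 80 + 80 + 60 + 60 + 50 + 40 + 20 = 820 s.
Lower bound: ⌈820/140⌉ = 6 commercial breaks.
A packing using 7 commercial breaks:
  break 1: 120 + 20 = 140
  break 2: 120 = 120
  break 3: 110 = 110
  break 4: 80 + 60 = 140
  break 5: 80 + 60 = 140
  break 6: 80 + 50 = 130
  break 7: 40 = 40
No arrangement into 6 commercial breaks stays within capacity, so 7 is optimal.

7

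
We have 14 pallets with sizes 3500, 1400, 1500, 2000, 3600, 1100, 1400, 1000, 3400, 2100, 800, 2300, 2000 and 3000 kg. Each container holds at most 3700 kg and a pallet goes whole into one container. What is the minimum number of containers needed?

9

Total = 3600 + 3500 + 3400 + 3000 + 2300 + 2100 + 2000 + 2000 + 1500 + 1400 + 1400 + 1100 + 1000 + 800 = 29100 kg.
Lower bound: ⌈29100/3700⌉ = 8 containers.
A packing using 9 containers:
  container 1: 3600 = 3600
  container 2: 3500 = 3500
  container 3: 3400 = 3400
  container 4: 3000 = 3000
  container 5: 2300 + 1400 = 3700
  container 6: 2100 + 1500 = 3600
  container 7: 2000 + 1400 = 3400
  container 8: 2000 + 1100 = 3100
  container 9: 1000 + 800 = 1800
No arrangement into 8 containers stays within capacity, so 9 is optimal.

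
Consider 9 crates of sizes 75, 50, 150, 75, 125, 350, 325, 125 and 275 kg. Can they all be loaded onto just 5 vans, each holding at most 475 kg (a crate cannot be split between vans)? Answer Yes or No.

Yes

A valid assignment using 4 vans:
  van 1: 350 + 125 = 475
  van 2: 325 + 150 = 475
  van 3: 275 + 125 + 75 = 475
  van 4: 75 + 50 = 125
That uses only 4 ≤ 5, so 5 vans are enough.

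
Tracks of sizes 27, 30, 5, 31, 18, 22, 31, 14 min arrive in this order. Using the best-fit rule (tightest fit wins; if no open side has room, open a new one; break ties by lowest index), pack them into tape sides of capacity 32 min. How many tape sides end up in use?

6

  27 → side 1 (new)  [load 27/32]
  30 → side 2 (new)  [load 30/32]
  5 → side 1  [load 32/32]
  31 → side 3 (new)  [load 31/32]
  18 → side 4 (new)  [load 18/32]
  22 → side 5 (new)  [load 22/32]
  31 → side 6 (new)  [load 31/32]
  14 → side 4  [load 32/32]
6 tape sides opened.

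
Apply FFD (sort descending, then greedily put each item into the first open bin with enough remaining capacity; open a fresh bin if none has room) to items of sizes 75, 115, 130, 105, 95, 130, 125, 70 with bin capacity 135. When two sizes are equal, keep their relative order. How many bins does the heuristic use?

8

Sorted descending: 130, 130, 125, 115, 105, 95, 75, 70.
  130 → bin 1 (new)  [load 130/135]
  130 → bin 2 (new)  [load 130/135]
  125 → bin 3 (new)  [load 125/135]
  115 → bin 4 (new)  [load 115/135]
  105 → bin 5 (new)  [load 105/135]
  95 → bin 6 (new)  [load 95/135]
  75 → bin 7 (new)  [load 75/135]
  70 → bin 8 (new)  [load 70/135]
8 bins opened.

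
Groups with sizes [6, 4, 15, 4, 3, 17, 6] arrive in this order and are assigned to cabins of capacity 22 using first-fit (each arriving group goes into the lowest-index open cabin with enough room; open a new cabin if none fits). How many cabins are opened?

  6 → cabin 1 (new)  [load 6/22]
  4 → cabin 1  [load 10/22]
  15 → cabin 2 (new)  [load 15/22]
  4 → cabin 1  [load 14/22]
  3 → cabin 1  [load 17/22]
  17 → cabin 3 (new)  [load 17/22]
  6 → cabin 2  [load 21/22]
3 cabins opened.

3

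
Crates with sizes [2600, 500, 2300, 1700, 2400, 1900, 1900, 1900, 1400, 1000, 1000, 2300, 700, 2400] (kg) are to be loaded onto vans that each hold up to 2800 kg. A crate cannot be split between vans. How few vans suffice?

Total = 2600 + 2400 + 2400 + 2300 + 2300 + 1900 + 1900 + 1900 + 1700 + 1400 + 1000 + 1000 + 700 + 500 = 24000 kg.
Lower bound: ⌈24000/2800⌉ = 9 vans.
A packing using 10 vans:
  van 1: 2600 = 2600
  van 2: 2400 = 2400
  van 3: 2400 = 2400
  van 4: 2300 + 500 = 2800
  van 5: 2300 = 2300
  van 6: 1900 + 700 = 2600
  van 7: 1900 = 1900
  van 8: 1900 = 1900
  van 9: 1700 + 1000 = 2700
  van 10: 1400 + 1000 = 2400
No arrangement into 9 vans stays within capacity, so 10 is optimal.

10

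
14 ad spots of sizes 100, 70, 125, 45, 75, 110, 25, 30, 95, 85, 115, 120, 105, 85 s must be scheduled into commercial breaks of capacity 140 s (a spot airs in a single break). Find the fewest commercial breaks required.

Total = 125 + 120 + 115 + 110 + 105 + 100 + 95 + 85 + 85 + 75 + 70 + 45 + 30 + 25 = 1185 s.
Lower bound: ⌈1185/140⌉ = 9 commercial breaks.
Also, 10 ad spots each exceed 70 s, and no two of those can share a break, so at least 10 commercial breaks are needed.
A packing using 11 commercial breaks:
  break 1: 125 = 125
  break 2: 120 = 120
  break 3: 115 + 25 = 140
  break 4: 110 + 30 = 140
  break 5: 105 = 105
  break 6: 100 = 100
  break 7: 95 + 45 = 140
  break 8: 85 = 85
  break 9: 85 = 85
  break 10: 75 = 75
  break 11: 70 = 70
No arrangement into 10 commercial breaks stays within capacity, so 11 is optimal.

11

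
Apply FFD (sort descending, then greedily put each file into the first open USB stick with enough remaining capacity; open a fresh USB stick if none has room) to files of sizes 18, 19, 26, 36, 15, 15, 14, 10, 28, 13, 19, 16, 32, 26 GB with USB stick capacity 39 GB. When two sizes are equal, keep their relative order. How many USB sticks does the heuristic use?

Sorted descending: 36, 32, 28, 26, 26, 19, 19, 18, 16, 15, 15, 14, 13, 10.
  36 → USB stick 1 (new)  [load 36/39]
  32 → USB stick 2 (new)  [load 32/39]
  28 → USB stick 3 (new)  [load 28/39]
  26 → USB stick 4 (new)  [load 26/39]
  26 → USB stick 5 (new)  [load 26/39]
  19 → USB stick 6 (new)  [load 19/39]
  19 → USB stick 6  [load 38/39]
  18 → USB stick 7 (new)  [load 18/39]
  16 → USB stick 7  [load 34/39]
  15 → USB stick 8 (new)  [load 15/39]
  15 → USB stick 8  [load 30/39]
  14 → USB stick 9 (new)  [load 14/39]
  13 → USB stick 4  [load 39/39]
  10 → USB stick 3  [load 38/39]
9 USB sticks opened.

9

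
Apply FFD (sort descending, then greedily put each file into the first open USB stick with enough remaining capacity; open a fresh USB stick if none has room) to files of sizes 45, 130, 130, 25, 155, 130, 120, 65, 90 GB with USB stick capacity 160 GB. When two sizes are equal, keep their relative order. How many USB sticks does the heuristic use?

Sorted descending: 155, 130, 130, 130, 120, 90, 65, 45, 25.
  155 → USB stick 1 (new)  [load 155/160]
  130 → USB stick 2 (new)  [load 130/160]
  130 → USB stick 3 (new)  [load 130/160]
  130 → USB stick 4 (new)  [load 130/160]
  120 → USB stick 5 (new)  [load 120/160]
  90 → USB stick 6 (new)  [load 90/160]
  65 → USB stick 6  [load 155/160]
  45 → USB stick 7 (new)  [load 45/160]
  25 → USB stick 2  [load 155/160]
7 USB sticks opened.

7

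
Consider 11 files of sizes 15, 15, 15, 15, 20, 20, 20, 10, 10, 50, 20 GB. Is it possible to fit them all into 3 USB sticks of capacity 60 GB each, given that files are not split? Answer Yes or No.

No

Total = 210 GB; ⌈210/60⌉ = 4.
At least 4 USB sticks are required, but only 3 are allowed.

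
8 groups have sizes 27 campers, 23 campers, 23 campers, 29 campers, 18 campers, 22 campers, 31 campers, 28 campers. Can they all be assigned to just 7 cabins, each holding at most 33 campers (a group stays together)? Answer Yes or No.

No

Total = 201 campers; ⌈201/33⌉ = 7.
8 groups each exceed half the capacity and cannot share a cabin, forcing at least 8 cabins.
At least 8 cabins are required, but only 7 are allowed.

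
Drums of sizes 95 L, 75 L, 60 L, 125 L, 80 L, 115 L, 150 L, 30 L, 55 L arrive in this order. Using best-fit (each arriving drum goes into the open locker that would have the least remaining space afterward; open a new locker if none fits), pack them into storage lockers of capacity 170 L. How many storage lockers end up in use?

5

  95 → locker 1 (new)  [load 95/170]
  75 → locker 1  [load 170/170]
  60 → locker 2 (new)  [load 60/170]
  125 → locker 3 (new)  [load 125/170]
  80 → locker 2  [load 140/170]
  115 → locker 4 (new)  [load 115/170]
  150 → locker 5 (new)  [load 150/170]
  30 → locker 2  [load 170/170]
  55 → locker 4  [load 170/170]
5 storage lockers opened.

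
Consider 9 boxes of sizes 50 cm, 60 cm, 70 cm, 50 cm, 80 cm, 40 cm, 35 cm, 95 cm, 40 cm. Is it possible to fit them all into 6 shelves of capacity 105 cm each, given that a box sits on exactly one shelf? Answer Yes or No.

Yes

A valid assignment using 6 shelves:
  shelf 1: 95 = 95
  shelf 2: 80 = 80
  shelf 3: 70 + 35 = 105
  shelf 4: 60 + 40 = 100
  shelf 5: 50 + 50 = 100
  shelf 6: 40 = 40
Every load is within 105 cm, so 6 shelves suffice.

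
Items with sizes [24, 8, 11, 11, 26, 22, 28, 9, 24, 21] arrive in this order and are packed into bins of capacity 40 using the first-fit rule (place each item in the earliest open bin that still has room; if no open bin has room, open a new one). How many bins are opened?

  24 → bin 1 (new)  [load 24/40]
  8 → bin 1  [load 32/40]
  11 → bin 2 (new)  [load 11/40]
  11 → bin 2  [load 22/40]
  26 → bin 3 (new)  [load 26/40]
  22 → bin 4 (new)  [load 22/40]
  28 → bin 5 (new)  [load 28/40]
  9 → bin 2  [load 31/40]
  24 → bin 6 (new)  [load 24/40]
  21 → bin 7 (new)  [load 21/40]
7 bins opened.

7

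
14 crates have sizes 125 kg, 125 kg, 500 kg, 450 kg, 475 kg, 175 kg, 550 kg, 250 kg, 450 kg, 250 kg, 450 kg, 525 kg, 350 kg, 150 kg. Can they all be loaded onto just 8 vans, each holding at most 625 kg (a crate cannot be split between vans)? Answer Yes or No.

No

Total = 4825 kg; ⌈4825/625⌉ = 8.
The bound of 8 does not rule out 8, but exhaustive search shows no assignment into 8 vans of capacity 625 kg exists — the minimum is 9.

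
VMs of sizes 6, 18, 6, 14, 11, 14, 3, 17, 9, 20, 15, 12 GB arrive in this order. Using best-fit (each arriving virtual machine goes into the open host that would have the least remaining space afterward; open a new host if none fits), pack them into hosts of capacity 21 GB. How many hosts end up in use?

  6 → host 1 (new)  [load 6/21]
  18 → host 2 (new)  [load 18/21]
  6 → host 1  [load 12/21]
  14 → host 3 (new)  [load 14/21]
  11 → host 4 (new)  [load 11/21]
  14 → host 5 (new)  [load 14/21]
  3 → host 2  [load 21/21]
  17 → host 6 (new)  [load 17/21]
  9 → host 1  [load 21/21]
  20 → host 7 (new)  [load 20/21]
  15 → host 8 (new)  [load 15/21]
  12 → host 9 (new)  [load 12/21]
9 hosts opened.

9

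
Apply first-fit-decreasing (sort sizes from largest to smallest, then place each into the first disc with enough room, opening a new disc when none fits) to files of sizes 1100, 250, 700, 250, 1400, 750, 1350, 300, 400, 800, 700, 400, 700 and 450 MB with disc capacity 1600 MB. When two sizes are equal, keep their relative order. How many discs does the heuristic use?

7

Sorted descending: 1400, 1350, 1100, 800, 750, 700, 700, 700, 450, 400, 400, 300, 250, 250.
  1400 → disc 1 (new)  [load 1400/1600]
  1350 → disc 2 (new)  [load 1350/1600]
  1100 → disc 3 (new)  [load 1100/1600]
  800 → disc 4 (new)  [load 800/1600]
  750 → disc 4  [load 1550/1600]
  700 → disc 5 (new)  [load 700/1600]
  700 → disc 5  [load 1400/1600]
  700 → disc 6 (new)  [load 700/1600]
  450 → disc 3  [load 1550/1600]
  400 → disc 6  [load 1100/1600]
  400 → disc 6  [load 1500/1600]
  300 → disc 7 (new)  [load 300/1600]
  250 → disc 2  [load 1600/1600]
  250 → disc 7  [load 550/1600]
7 discs opened.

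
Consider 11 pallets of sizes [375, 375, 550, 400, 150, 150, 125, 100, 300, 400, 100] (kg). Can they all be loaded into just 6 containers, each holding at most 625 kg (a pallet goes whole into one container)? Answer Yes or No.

A valid assignment using 6 containers:
  container 1: 550 = 550
  container 2: 400 + 150 = 550
  container 3: 400 + 150 = 550
  container 4: 375 + 125 + 100 = 600
  container 5: 375 + 100 = 475
  container 6: 300 = 300
Every load is within 625 kg, so 6 containers suffice.

Yes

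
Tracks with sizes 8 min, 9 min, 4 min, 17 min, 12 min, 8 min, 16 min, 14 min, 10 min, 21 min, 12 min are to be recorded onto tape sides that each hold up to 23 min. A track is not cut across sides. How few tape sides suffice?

7

Total = 21 + 17 + 16 + 14 + 12 + 12 + 10 + 9 + 8 + 8 + 4 = 131 min.
Lower bound: ⌈131/23⌉ = 6 tape sides.
A packing using 7 tape sides:
  side 1: 21 = 21
  side 2: 17 + 4 = 21
  side 3: 16 = 16
  side 4: 14 + 9 = 23
  side 5: 12 + 10 = 22
  side 6: 12 + 8 = 20
  side 7: 8 = 8
No arrangement into 6 tape sides stays within capacity, so 7 is optimal.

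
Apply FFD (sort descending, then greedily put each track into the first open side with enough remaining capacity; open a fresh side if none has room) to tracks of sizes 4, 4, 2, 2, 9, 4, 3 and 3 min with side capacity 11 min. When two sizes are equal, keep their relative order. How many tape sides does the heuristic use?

3

Sorted descending: 9, 4, 4, 4, 3, 3, 2, 2.
  9 → side 1 (new)  [load 9/11]
  4 → side 2 (new)  [load 4/11]
  4 → side 2  [load 8/11]
  4 → side 3 (new)  [load 4/11]
  3 → side 2  [load 11/11]
  3 → side 3  [load 7/11]
  2 → side 1  [load 11/11]
  2 → side 3  [load 9/11]
3 tape sides opened.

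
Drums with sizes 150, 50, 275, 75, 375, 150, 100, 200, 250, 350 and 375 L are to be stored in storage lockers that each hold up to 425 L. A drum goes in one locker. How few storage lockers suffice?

6

Total = 375 + 375 + 350 + 275 + 250 + 200 + 150 + 150 + 100 + 75 + 50 = 2350 L.
Lower bound: ⌈2350/425⌉ = 6 storage lockers.
A packing using 6 storage lockers:
  locker 1: 375 + 50 = 425
  locker 2: 375 = 375
  locker 3: 350 + 75 = 425
  locker 4: 275 + 150 = 425
  locker 5: 250 + 150 = 400
  locker 6: 200 + 100 = 300
This matches the lower bound, so 6 is optimal.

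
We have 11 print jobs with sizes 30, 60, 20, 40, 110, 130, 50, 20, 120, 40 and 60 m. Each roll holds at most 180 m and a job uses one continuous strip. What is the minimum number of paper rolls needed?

4

Total = 130 + 120 + 110 + 60 + 60 + 50 + 40 + 40 + 30 + 20 + 20 = 680 m.
Lower bound: ⌈680/180⌉ = 4 paper rolls.
A packing using 4 paper rolls:
  roll 1: 130 + 50 = 180
  roll 2: 120 + 60 = 180
  roll 3: 110 + 60 = 170
  roll 4: 40 + 40 + 30 + 20 + 20 = 150
This matches the lower bound, so 4 is optimal.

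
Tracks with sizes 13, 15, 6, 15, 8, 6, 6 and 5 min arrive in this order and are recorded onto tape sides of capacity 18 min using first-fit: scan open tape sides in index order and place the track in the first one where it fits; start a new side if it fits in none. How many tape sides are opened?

5

  13 → side 1 (new)  [load 13/18]
  15 → side 2 (new)  [load 15/18]
  6 → side 3 (new)  [load 6/18]
  15 → side 4 (new)  [load 15/18]
  8 → side 3  [load 14/18]
  6 → side 5 (new)  [load 6/18]
  6 → side 5  [load 12/18]
  5 → side 1  [load 18/18]
5 tape sides opened.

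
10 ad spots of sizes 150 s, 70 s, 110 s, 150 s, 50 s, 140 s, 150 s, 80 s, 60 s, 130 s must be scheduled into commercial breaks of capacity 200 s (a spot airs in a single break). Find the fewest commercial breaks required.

Total = 150 + 150 + 150 + 140 + 130 + 110 + 80 + 70 + 60 + 50 = 1090 s.
Lower bound: ⌈1090/200⌉ = 6 commercial breaks.
A packing using 6 commercial breaks:
  break 1: 150 + 50 = 200
  break 2: 150 = 150
  break 3: 150 = 150
  break 4: 140 + 60 = 200
  break 5: 130 + 70 = 200
  break 6: 110 + 80 = 190
This matches the lower bound, so 6 is optimal.

6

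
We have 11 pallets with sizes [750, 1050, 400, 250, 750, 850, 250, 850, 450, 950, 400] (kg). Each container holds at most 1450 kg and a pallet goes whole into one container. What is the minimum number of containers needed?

6

Total = 1050 + 950 + 850 + 850 + 750 + 750 + 450 + 400 + 400 + 250 + 250 = 6950 kg.
Lower bound: ⌈6950/1450⌉ = 5 containers.
Also, 6 pallets each exceed 725 kg, and no two of those can share a container, so at least 6 containers are needed.
A packing using 6 containers:
  container 1: 1050 + 400 = 1450
  container 2: 950 + 450 = 1400
  container 3: 850 + 400 = 1250
  container 4: 850 + 250 + 250 = 1350
  container 5: 750 = 750
  container 6: 750 = 750
This matches the lower bound, so 6 is optimal.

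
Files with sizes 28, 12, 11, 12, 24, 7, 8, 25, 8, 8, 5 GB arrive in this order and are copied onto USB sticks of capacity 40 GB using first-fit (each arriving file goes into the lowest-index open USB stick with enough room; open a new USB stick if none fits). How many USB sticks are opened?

  28 → USB stick 1 (new)  [load 28/40]
  12 → USB stick 1  [load 40/40]
  11 → USB stick 2 (new)  [load 11/40]
  12 → USB stick 2  [load 23/40]
  24 → USB stick 3 (new)  [load 24/40]
  7 → USB stick 2  [load 30/40]
  8 → USB stick 2  [load 38/40]
  25 → USB stick 4 (new)  [load 25/40]
  8 → USB stick 3  [load 32/40]
  8 → USB stick 3  [load 40/40]
  5 → USB stick 4  [load 30/40]
4 USB sticks opened.

4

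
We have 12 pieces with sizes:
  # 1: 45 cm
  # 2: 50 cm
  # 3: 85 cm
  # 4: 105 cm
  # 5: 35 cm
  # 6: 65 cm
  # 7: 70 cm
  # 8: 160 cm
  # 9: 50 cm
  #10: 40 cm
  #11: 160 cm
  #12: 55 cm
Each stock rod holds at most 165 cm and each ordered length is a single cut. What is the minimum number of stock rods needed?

6

Total = 160 + 160 + 105 + 85 + 70 + 65 + 55 + 50 + 50 + 45 + 40 + 35 = 920 cm.
Lower bound: ⌈920/165⌉ = 6 stock rods.
A packing using 6 stock rods:
  stock rod 1: 160 = 160
  stock rod 2: 160 = 160
  stock rod 3: 105 + 55 = 160
  stock rod 4: 85 + 70 = 155
  stock rod 5: 65 + 50 + 50 = 165
  stock rod 6: 45 + 40 + 35 = 120
This matches the lower bound, so 6 is optimal.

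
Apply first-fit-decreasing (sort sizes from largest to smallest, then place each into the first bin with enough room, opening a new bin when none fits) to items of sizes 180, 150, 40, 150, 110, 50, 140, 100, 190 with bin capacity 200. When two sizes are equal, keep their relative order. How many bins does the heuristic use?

Sorted descending: 190, 180, 150, 150, 140, 110, 100, 50, 40.
  190 → bin 1 (new)  [load 190/200]
  180 → bin 2 (new)  [load 180/200]
  150 → bin 3 (new)  [load 150/200]
  150 → bin 4 (new)  [load 150/200]
  140 → bin 5 (new)  [load 140/200]
  110 → bin 6 (new)  [load 110/200]
  100 → bin 7 (new)  [load 100/200]
  50 → bin 3  [load 200/200]
  40 → bin 4  [load 190/200]
7 bins opened.

7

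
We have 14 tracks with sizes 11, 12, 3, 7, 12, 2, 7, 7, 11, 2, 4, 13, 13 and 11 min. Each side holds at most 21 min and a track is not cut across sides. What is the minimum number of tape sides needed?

7

Total = 13 + 13 + 12 + 12 + 11 + 11 + 11 + 7 + 7 + 7 + 4 + 3 + 2 + 2 = 115 min.
Lower bound: ⌈115/21⌉ = 6 tape sides.
Also, 7 tracks each exceed 21/2 min, and no two of those can share a side, so at least 7 tape sides are needed.
A packing using 7 tape sides:
  side 1: 13 + 7 = 20
  side 2: 13 + 7 = 20
  side 3: 12 + 7 + 2 = 21
  side 4: 12 + 4 + 3 + 2 = 21
  side 5: 11 = 11
  side 6: 11 = 11
  side 7: 11 = 11
This matches the lower bound, so 7 is optimal.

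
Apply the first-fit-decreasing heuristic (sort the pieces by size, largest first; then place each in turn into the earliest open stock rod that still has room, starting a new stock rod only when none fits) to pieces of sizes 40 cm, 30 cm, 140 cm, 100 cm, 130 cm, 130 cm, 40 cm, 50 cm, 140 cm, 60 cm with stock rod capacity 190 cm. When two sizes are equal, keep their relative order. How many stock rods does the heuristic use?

5

Sorted descending: 140, 140, 130, 130, 100, 60, 50, 40, 40, 30.
  140 → stock rod 1 (new)  [load 140/190]
  140 → stock rod 2 (new)  [load 140/190]
  130 → stock rod 3 (new)  [load 130/190]
  130 → stock rod 4 (new)  [load 130/190]
  100 → stock rod 5 (new)  [load 100/190]
  60 → stock rod 3  [load 190/190]
  50 → stock rod 1  [load 190/190]
  40 → stock rod 2  [load 180/190]
  40 → stock rod 4  [load 170/190]
  30 → stock rod 5  [load 130/190]
5 stock rods opened.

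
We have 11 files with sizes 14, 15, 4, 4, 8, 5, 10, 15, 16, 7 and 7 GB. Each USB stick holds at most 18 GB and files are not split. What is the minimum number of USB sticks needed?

7

Total = 16 + 15 + 15 + 14 + 10 + 8 + 7 + 7 + 5 + 4 + 4 = 105 GB.
Lower bound: ⌈105/18⌉ = 6 USB sticks.
A packing using 7 USB sticks:
  USB stick 1: 16 = 16
  USB stick 2: 15 = 15
  USB stick 3: 15 = 15
  USB stick 4: 14 + 4 = 18
  USB stick 5: 10 + 8 = 18
  USB stick 6: 7 + 7 + 4 = 18
  USB stick 7: 5 = 5
No arrangement into 6 USB sticks stays within capacity, so 7 is optimal.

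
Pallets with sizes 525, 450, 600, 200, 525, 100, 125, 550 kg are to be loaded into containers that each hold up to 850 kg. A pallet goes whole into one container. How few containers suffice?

Total = 600 + 550 + 525 + 525 + 450 + 200 + 125 + 100 = 3075 kg.
Lower bound: ⌈3075/850⌉ = 4 containers.
Also, 5 pallets each exceed 425 kg, and no two of those can share a container, so at least 5 containers are needed.
A packing using 5 containers:
  container 1: 600 + 200 = 800
  container 2: 550 + 125 + 100 = 775
  container 3: 525 = 525
  container 4: 525 = 525
  container 5: 450 = 450
This matches the lower bound, so 5 is optimal.

5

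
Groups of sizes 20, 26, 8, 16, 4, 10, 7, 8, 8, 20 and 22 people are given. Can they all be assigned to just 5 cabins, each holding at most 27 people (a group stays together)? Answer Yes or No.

Total = 149 people; ⌈149/27⌉ = 6.
At least 6 cabins are required, but only 5 are allowed.

No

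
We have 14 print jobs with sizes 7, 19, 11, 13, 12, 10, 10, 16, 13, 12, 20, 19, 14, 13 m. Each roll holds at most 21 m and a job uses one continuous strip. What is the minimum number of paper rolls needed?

12

Total = 20 + 19 + 19 + 16 + 14 + 13 + 13 + 13 + 12 + 12 + 11 + 10 + 10 + 7 = 189 m.
Lower bound: ⌈189/21⌉ = 9 paper rolls.
Also, 11 print jobs each exceed 21/2 m, and no two of those can share a roll, so at least 11 paper rolls are needed.
A packing using 12 paper rolls:
  roll 1: 20 = 20
  roll 2: 19 = 19
  roll 3: 19 = 19
  roll 4: 16 = 16
  roll 5: 14 + 7 = 21
  roll 6: 13 = 13
  roll 7: 13 = 13
  roll 8: 13 = 13
  roll 9: 12 = 12
  roll 10: 12 = 12
  roll 11: 11 + 10 = 21
  roll 12: 10 = 10
No arrangement into 11 paper rolls stays within capacity, so 12 is optimal.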